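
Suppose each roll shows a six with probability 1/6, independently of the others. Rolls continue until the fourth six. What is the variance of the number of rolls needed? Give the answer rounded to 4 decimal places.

120.0000

Y = total rolls until the fourth success; negative binomial with r=4, p=0.166667.
Var(Y) = r(1−p)/p² = 4·0.833333 / 0.166667² = 120.000000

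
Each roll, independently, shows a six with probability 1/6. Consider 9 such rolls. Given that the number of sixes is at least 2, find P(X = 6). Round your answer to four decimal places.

X ~ Binomial(9, 0.166667). Want P(X=6 | X≥2) = P(X=6) / P(X≥2).
P(X=6) = C(9,6)·0.166667^6·0.833333^3 = 0.001042
P(X≥2) = 1 − 0.193807 − 0.348852 = 0.457341
Ratio = 0.001042 / 0.457341 = 0.002278

0.0023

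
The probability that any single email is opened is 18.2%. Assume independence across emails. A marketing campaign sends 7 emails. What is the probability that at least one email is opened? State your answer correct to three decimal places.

P(at least one) = 1 − P(none) = 1 − (1 − 0.182)^7
= 1 − 0.24506 = 0.75494

0.755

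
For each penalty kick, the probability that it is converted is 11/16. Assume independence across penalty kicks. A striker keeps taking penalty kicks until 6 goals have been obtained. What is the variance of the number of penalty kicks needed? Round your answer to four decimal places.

Y = total penalty kicks until the sixth success; negative binomial with r=6, p=0.6875.
Var(Y) = r(1−p)/p² = 6·0.3125 / 0.6875² = 3.966942

3.9669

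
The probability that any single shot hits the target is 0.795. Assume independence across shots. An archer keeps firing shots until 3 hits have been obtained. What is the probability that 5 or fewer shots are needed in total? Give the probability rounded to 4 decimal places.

0.9382

Finishing within 5 shots ⇔ at least 3 successes in the first 5. With X ~ Binomial(5, 0.795), P(Y ≤ 5) = 1 − P(X ≤ 2).
  k=0: C(5,0)·0.795^0·0.205^5 = 0.000362
  k=1: C(5,1)·0.795^1·0.205^4 = 0.007020
  k=2: C(5,2)·0.795^2·0.205^3 = 0.054450
1 − 0.061832 = 0.938168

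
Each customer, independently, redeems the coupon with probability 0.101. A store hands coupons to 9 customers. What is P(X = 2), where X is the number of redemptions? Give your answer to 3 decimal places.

X ~ Binomial(n=9, p=0.101).
P(X=2) = C(9,2) · p^2 · (1−p)^7
= 36 · 0.010201 · 0.47459 = 0.17429

0.174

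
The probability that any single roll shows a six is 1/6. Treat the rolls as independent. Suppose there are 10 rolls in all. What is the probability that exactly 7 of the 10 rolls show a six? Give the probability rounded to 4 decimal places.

X ~ Binomial(n=10, p=0.166667).
P(X=7) = C(10,7) · p^7 · (1−p)^3
= 120 · 3.5722e-06 · 0.5787 = 0.000248

0.0002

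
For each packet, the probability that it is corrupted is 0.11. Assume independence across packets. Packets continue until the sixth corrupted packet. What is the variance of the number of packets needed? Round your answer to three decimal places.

441.322

Y = total packets until the sixth success; negative binomial with r=6, p=0.11.
Var(Y) = r(1−p)/p² = 6·0.89 / 0.11² = 441.32231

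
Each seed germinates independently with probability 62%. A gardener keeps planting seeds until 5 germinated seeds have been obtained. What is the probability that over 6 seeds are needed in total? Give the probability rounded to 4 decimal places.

Needing more than 6 seeds ⇔ fewer than 5 successes in the first 6. With X ~ Binomial(6, 0.62), P(Y > 6) = P(X ≤ 4).
  k=0: C(6,0)·0.62^0·0.38^6 = 0.003011
  k=1: C(6,1)·0.62^1·0.38^5 = 0.029475
  k=2: C(6,2)·0.62^2·0.38^4 = 0.120229
  k=3: C(6,3)·0.62^3·0.38^3 = 0.261551
  k=4: C(6,4)·0.62^4·0.38^2 = 0.320055
P(X ≤ 4) = 0.734321

0.7343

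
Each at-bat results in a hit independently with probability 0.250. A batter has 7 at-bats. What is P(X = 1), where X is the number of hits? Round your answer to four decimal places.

0.3115

X ~ Binomial(n=7, p=0.25).
P(X=1) = C(7,1) · p^1 · (1−p)^6
= 7 · 0.25 · 0.17798 = 0.311462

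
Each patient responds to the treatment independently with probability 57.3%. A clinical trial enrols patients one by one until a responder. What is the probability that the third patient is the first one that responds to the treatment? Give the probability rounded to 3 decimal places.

Geometric (trials to first success), p = 0.573.
P(Y = 3) = (1−p)^2 · p = 0.18233 · 0.573 = 0.10447

0.104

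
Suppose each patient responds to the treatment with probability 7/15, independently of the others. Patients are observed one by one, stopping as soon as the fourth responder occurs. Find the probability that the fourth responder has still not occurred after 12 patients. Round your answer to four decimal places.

Needing more than 12 patients ⇔ fewer than 4 successes in the first 12. With X ~ Binomial(12, 0.466667), P(Y > 12) = P(X ≤ 3).
  k=0: C(12,0)·0.466667^0·0.533333^12 = 0.000530
  k=1: C(12,1)·0.466667^1·0.533333^11 = 0.005561
  k=2: C(12,2)·0.466667^2·0.533333^10 = 0.026764
  k=3: C(12,3)·0.466667^3·0.533333^9 = 0.078061
P(X ≤ 3) = 0.110915

0.1109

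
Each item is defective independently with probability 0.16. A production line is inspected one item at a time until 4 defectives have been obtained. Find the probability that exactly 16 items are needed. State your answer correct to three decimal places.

Y = trial on which the fourth success occurs; negative binomial, r=4, p=0.16.
P(Y=16) = C(15,3) · p^4 · (1−p)^12
= 455 · 0.00065536 · 0.12341 = 0.03680

0.037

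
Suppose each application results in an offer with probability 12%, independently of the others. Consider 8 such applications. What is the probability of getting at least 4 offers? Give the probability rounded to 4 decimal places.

X ~ Binomial(8, 0.12); P(X ≥ 4) = Σ C(8,k) p^k (1−p)^(8−k) over k:
  k=4: C(8,4)·0.12^4·0.88^4 = 0.008705
  k=5: C(8,5)·0.12^5·0.88^3 = 0.000950
  k=6: C(8,6)·0.12^6·0.88^2 = 0.000065
  k=7: C(8,7)·0.12^7·0.88^1 = 0.000003
  k=8: C(8,8)·0.12^8·0.88^0 = 0.000000
Total = 0.009722

0.0097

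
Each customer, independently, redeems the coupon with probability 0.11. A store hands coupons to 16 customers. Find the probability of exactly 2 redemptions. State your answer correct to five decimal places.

0.28407

X ~ Binomial(n=16, p=0.11).
P(X=2) = C(16,2) · p^2 · (1−p)^14
= 120 · 0.0121 · 0.19564 = 0.2840709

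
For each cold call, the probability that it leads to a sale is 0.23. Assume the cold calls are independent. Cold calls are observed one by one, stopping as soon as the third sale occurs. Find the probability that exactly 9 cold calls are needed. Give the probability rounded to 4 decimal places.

0.0710

Y = trial on which the third success occurs; negative binomial, r=3, p=0.23.
P(Y=9) = C(8,2) · p^3 · (1−p)^6
= 28 · 0.012167 · 0.20842 = 0.071005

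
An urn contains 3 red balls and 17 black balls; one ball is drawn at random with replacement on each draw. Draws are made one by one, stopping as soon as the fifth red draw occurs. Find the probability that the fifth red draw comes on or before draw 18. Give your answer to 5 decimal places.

0.12056

Finishing within 18 draws ⇔ at least 5 successes in the first 18. With X ~ Binomial(18, 0.15), P(Y ≤ 18) = 1 − P(X ≤ 4).
  k=0: C(18,0)·0.15^0·0.85^18 = 0.0536464
  k=1: C(18,1)·0.15^1·0.85^17 = 0.1704062
  k=2: C(18,2)·0.15^2·0.85^16 = 0.2556094
  k=3: C(18,3)·0.15^3·0.85^15 = 0.2405735
  k=4: C(18,4)·0.15^4·0.85^14 = 0.1592031
1 − 0.8794386 = 0.1205614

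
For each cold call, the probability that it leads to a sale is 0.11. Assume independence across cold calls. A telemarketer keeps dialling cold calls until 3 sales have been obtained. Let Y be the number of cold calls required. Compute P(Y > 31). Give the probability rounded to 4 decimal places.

0.3220

Needing more than 31 cold calls ⇔ fewer than 3 successes in the first 31. With X ~ Binomial(31, 0.11), P(Y > 31) = P(X ≤ 2).
  k=0: C(31,0)·0.11^0·0.89^31 = 0.026983
  k=1: C(31,1)·0.11^1·0.89^30 = 0.103384
  k=2: C(31,2)·0.11^2·0.89^29 = 0.191668
P(X ≤ 2) = 0.322035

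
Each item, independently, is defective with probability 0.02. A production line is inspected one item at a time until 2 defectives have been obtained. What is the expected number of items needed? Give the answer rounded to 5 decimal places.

Y = total items until the second success; negative binomial with r=2, p=0.02.
E[Y] = r / p = 2 / 0.02 = 100.0000000

100.00000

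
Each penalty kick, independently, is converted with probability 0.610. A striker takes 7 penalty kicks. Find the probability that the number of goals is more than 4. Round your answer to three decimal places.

0.442

X ~ Binomial(7, 0.61); P(X ≥ 5) = Σ C(7,k) p^k (1−p)^(7−k) over k:
  k=5: C(7,5)·0.61^5·0.39^2 = 0.26977
  k=6: C(7,6)·0.61^6·0.39^1 = 0.14065
  k=7: C(7,7)·0.61^7·0.39^0 = 0.03143
Total = 0.44185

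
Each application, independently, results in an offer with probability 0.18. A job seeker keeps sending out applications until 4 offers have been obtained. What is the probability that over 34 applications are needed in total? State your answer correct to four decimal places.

Needing more than 34 applications ⇔ fewer than 4 successes in the first 34. With X ~ Binomial(34, 0.18), P(Y > 34) = P(X ≤ 3).
  k=0: C(34,0)·0.18^0·0.82^34 = 0.001174
  k=1: C(34,1)·0.18^1·0.82^33 = 0.008762
  k=2: C(34,2)·0.18^2·0.82^32 = 0.031736
  k=3: C(34,3)·0.18^3·0.82^31 = 0.074309
P(X ≤ 3) = 0.115981

0.1160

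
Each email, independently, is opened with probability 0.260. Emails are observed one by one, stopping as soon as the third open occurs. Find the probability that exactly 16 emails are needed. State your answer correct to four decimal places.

0.0368

Y = trial on which the third success occurs; negative binomial, r=3, p=0.26.
P(Y=16) = C(15,2) · p^3 · (1−p)^13
= 105 · 0.017576 · 0.019953 = 0.036823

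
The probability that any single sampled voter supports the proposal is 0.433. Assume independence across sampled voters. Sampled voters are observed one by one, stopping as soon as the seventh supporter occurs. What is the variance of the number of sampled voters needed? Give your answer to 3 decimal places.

Y = total sampled voters until the seventh success; negative binomial with r=7, p=0.433.
Var(Y) = r(1−p)/p² = 7·0.567 / 0.433² = 21.16924

21.169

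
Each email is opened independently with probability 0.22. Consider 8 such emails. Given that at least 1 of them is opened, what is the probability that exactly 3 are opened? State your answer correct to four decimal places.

0.1995

X ~ Binomial(8, 0.22). Want P(X=3 | X≥1) = P(X=3) / P(X≥1).
P(X=3) = C(8,3)·0.22^3·0.78^5 = 0.172159
P(X≥1) = 1 − 0.137011 = 0.862989
Ratio = 0.172159 / 0.862989 = 0.199491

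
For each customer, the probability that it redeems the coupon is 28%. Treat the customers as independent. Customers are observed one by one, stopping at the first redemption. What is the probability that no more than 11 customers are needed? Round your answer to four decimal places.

0.9730

Y = number of customers to the first success; geometric, p = 0.28.
P(Y ≤ 11) = 1 − (1−p)^11 = 1 − 0.026956 = 0.973044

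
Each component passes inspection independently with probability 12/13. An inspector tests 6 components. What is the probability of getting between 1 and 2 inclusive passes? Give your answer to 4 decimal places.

X ~ Binomial(6, 0.923077); P(1 ≤ X ≤ 2) = Σ C(6,k) p^k (1−p)^(6−k) over k:
  k=1: C(6,1)·0.923077^1·0.076923^5 = 0.000015
  k=2: C(6,2)·0.923077^2·0.076923^4 = 0.000448
Total = 0.000462

0.0005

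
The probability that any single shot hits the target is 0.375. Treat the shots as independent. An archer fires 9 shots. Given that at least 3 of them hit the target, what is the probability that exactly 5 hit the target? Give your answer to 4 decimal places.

X ~ Binomial(9, 0.375). Want P(X=5 | X≥3) = P(X=5) / P(X≥3).
P(X=5) = C(9,5)·0.375^5·0.625^4 = 0.142576
P(X≥3) = 1 − 0.014552 − 0.078580 − 0.188593 = 0.718275
Ratio = 0.142576 / 0.718275 = 0.198498

0.1985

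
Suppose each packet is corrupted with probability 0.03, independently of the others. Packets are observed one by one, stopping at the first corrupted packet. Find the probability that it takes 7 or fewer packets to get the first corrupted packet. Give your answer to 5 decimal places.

0.19202

Y = number of packets to the first success; geometric, p = 0.03.
P(Y ≤ 7) = 1 − (1−p)^7 = 1 − 0.8079828 = 0.1920172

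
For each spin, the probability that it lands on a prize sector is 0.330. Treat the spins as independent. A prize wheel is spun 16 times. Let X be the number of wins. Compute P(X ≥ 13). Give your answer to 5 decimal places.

X ~ Binomial(16, 0.33); P(X ≥ 13) = Σ C(16,k) p^k (1−p)^(16−k) over k:
  k=13: C(16,13)·0.33^13·0.67^3 = 0.0000927
  k=14: C(16,14)·0.33^14·0.67^2 = 0.0000098
  k=15: C(16,15)·0.33^15·0.67^1 = 0.0000006
  k=16: C(16,16)·0.33^16·0.67^0 = 0.0000000
Total = 0.0001031

0.00010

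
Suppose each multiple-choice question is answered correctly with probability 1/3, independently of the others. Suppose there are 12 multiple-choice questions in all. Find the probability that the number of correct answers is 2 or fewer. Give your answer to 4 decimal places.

0.1811

X ~ Binomial(12, 0.333333); P(X ≤ 2) = Σ C(12,k) p^k (1−p)^(12−k) over k:
  k=0: C(12,0)·0.333333^0·0.666667^12 = 0.007707
  k=1: C(12,1)·0.333333^1·0.666667^11 = 0.046244
  k=2: C(12,2)·0.333333^2·0.666667^10 = 0.127171
Total = 0.181123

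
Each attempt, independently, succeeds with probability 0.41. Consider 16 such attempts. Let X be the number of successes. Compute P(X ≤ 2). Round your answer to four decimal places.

X ~ Binomial(16, 0.41); P(X ≤ 2) = Σ C(16,k) p^k (1−p)^(16−k) over k:
  k=0: C(16,0)·0.41^0·0.59^16 = 0.000216
  k=1: C(16,1)·0.41^1·0.59^15 = 0.002397
  k=2: C(16,2)·0.41^2·0.59^14 = 0.012493
Total = 0.015106

0.0151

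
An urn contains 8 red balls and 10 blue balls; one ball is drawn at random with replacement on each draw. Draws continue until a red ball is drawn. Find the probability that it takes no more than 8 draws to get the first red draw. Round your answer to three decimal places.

Y = number of draws to the first success; geometric, p = 0.444444.
P(Y ≤ 8) = 1 − (1−p)^8 = 1 − 0.00907 = 0.99093

0.991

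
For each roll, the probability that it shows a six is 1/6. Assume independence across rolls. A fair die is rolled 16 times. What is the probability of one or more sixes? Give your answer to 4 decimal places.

0.9459

P(at least one) = 1 − P(none) = 1 − (1 − 0.166667)^16
= 1 − 0.054088 = 0.945912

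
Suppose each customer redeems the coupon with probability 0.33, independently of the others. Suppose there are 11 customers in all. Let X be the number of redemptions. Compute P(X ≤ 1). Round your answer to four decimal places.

X ~ Binomial(11, 0.33); P(X ≤ 1) = Σ C(11,k) p^k (1−p)^(11−k) over k:
  k=0: C(11,0)·0.33^0·0.67^11 = 0.012213
  k=1: C(11,1)·0.33^1·0.67^10 = 0.066169
Total = 0.078382

0.0784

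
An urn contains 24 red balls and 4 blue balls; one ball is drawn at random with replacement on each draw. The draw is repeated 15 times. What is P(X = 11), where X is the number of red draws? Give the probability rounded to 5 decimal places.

X ~ Binomial(n=15, p=0.857143).
P(X=11) = C(15,11) · p^11 · (1−p)^4
= 1365 · 0.18348 · 0.00041649 = 0.1043100

0.10431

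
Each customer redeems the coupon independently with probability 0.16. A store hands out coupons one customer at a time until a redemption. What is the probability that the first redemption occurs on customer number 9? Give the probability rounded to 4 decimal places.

Geometric (trials to first success), p = 0.16.
P(Y = 9) = (1−p)^8 · p = 0.24788 · 0.16 = 0.039660

0.0397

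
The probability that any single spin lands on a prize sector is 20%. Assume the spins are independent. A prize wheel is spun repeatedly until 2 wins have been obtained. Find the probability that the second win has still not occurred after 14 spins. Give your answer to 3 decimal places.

Needing more than 14 spins ⇔ fewer than 2 successes in the first 14. With X ~ Binomial(14, 0.20), P(Y > 14) = P(X ≤ 1).
  k=0: C(14,0)·0.20^0·0.80^14 = 0.04398
  k=1: C(14,1)·0.20^1·0.80^13 = 0.15393
P(X ≤ 1) = 0.19791

0.198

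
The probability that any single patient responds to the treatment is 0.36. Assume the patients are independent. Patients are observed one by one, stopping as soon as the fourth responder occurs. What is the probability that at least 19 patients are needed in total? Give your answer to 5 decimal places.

0.06645

Needing more than 18 patients ⇔ fewer than 4 successes in the first 18. With X ~ Binomial(18, 0.36), P(Y > 18) = P(X ≤ 3).
  k=0: C(18,0)·0.36^0·0.64^18 = 0.0003245
  k=1: C(18,1)·0.36^1·0.64^17 = 0.0032858
  k=2: C(18,2)·0.36^2·0.64^16 = 0.0157100
  k=3: C(18,3)·0.36^3·0.64^15 = 0.0471300
P(X ≤ 3) = 0.0664502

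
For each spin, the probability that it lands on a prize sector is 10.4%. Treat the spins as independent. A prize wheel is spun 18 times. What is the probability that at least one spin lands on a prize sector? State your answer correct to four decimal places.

P(at least one) = 1 − P(none) = 1 − (1 − 0.104)^18
= 1 − 0.138530 = 0.861470

0.8615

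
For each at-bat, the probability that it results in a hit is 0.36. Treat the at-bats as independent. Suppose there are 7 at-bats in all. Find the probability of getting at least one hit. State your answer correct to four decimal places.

0.9560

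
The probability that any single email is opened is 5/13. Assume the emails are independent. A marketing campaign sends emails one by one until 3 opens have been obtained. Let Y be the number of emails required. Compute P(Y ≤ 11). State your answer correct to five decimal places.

0.85928

Finishing within 11 emails ⇔ at least 3 successes in the first 11. With X ~ Binomial(11, 0.384615), P(Y ≤ 11) = 1 − P(X ≤ 2).
  k=0: C(11,0)·0.384615^0·0.615385^11 = 0.0047931
  k=1: C(11,1)·0.384615^1·0.615385^10 = 0.0329523
  k=2: C(11,2)·0.384615^2·0.615385^9 = 0.1029759
1 − 0.1407213 = 0.8592787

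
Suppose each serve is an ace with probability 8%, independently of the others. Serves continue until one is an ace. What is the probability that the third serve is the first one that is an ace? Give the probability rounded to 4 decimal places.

0.0677

Geometric (trials to first success), p = 0.08.
P(Y = 3) = (1−p)^2 · p = 0.8464 · 0.08 = 0.067712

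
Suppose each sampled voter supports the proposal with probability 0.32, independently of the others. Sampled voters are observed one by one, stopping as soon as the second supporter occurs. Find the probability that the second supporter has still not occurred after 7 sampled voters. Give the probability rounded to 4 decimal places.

0.2887

Needing more than 7 sampled voters ⇔ fewer than 2 successes in the first 7. With X ~ Binomial(7, 0.32), P(Y > 7) = P(X ≤ 1).
  k=0: C(7,0)·0.32^0·0.68^7 = 0.067230
  k=1: C(7,1)·0.32^1·0.68^6 = 0.221463
P(X ≤ 1) = 0.288693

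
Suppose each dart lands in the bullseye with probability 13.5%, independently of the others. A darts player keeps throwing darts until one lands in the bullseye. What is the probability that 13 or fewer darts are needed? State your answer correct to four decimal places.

Y = number of darts to the first success; geometric, p = 0.135.
P(Y ≤ 13) = 1 − (1−p)^13 = 1 − 0.151778 = 0.848222

0.8482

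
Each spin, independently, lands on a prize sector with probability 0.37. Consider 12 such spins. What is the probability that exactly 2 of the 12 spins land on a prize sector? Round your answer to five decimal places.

0.08899

X ~ Binomial(n=12, p=0.37).
P(X=2) = C(12,2) · p^2 · (1−p)^10
= 66 · 0.1369 · 0.0098493 = 0.0889924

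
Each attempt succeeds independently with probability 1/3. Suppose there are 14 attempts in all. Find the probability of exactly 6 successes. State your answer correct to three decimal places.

X ~ Binomial(n=14, p=0.333333).
P(X=6) = C(14,6) · p^6 · (1−p)^8
= 3003 · 0.0013717 · 0.039018 = 0.16073

0.161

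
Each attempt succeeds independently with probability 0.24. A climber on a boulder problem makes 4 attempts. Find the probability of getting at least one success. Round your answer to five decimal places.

0.66638

P(at least one) = 1 − P(none) = 1 − (1 − 0.24)^4
= 1 − 0.3336218 = 0.6663782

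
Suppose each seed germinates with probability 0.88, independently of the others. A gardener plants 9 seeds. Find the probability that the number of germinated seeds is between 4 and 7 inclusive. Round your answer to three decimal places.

X ~ Binomial(9, 0.88); P(4 ≤ X ≤ 7) = Σ C(9,k) p^k (1−p)^(9−k) over k:
  k=4: C(9,4)·0.88^4·0.12^5 = 0.00188
  k=5: C(9,5)·0.88^5·0.12^4 = 0.01379
  k=6: C(9,6)·0.88^6·0.12^3 = 0.06741
  k=7: C(9,7)·0.88^7·0.12^2 = 0.21186
Total = 0.29494

0.295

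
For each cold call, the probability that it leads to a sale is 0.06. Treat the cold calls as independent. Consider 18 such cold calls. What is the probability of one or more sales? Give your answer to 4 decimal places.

P(at least one) = 1 − P(none) = 1 − (1 − 0.06)^18
= 1 − 0.328323 = 0.671677

0.6717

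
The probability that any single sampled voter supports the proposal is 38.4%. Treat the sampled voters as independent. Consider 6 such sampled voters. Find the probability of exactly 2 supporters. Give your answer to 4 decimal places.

0.3185

X ~ Binomial(n=6, p=0.384).
P(X=2) = C(6,2) · p^2 · (1−p)^4
= 15 · 0.14746 · 0.14399 = 0.318476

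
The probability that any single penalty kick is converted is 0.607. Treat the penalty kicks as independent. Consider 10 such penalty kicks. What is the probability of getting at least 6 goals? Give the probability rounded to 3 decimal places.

X ~ Binomial(10, 0.607); P(X ≥ 6) = Σ C(10,k) p^k (1−p)^(10−k) over k:
  k=6: C(10,6)·0.607^6·0.393^4 = 0.25057
  k=7: C(10,7)·0.607^7·0.393^3 = 0.22115
  k=8: C(10,8)·0.607^8·0.393^2 = 0.12809
  k=9: C(10,9)·0.607^9·0.393^1 = 0.04396
  k=10: C(10,10)·0.607^10·0.393^0 = 0.00679
Total = 0.65055

0.651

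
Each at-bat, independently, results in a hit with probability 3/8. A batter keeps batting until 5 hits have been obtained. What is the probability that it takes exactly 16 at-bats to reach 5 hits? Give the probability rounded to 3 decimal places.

0.058

Y = trial on which the fifth success occurs; negative binomial, r=5, p=0.375.
P(Y=16) = C(15,4) · p^5 · (1−p)^11
= 1365 · 0.0074158 · 0.0056843 = 0.05754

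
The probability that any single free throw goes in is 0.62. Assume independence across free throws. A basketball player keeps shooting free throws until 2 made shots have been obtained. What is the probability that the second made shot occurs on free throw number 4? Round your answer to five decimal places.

Y = trial on which the second success occurs; negative binomial, r=2, p=0.62.
P(Y=4) = C(3,1) · p^2 · (1−p)^2
= 3 · 0.3844 · 0.1444 = 0.1665221

0.16652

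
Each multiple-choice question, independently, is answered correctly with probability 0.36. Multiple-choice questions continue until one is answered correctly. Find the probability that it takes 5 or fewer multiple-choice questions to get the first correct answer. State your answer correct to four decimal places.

Y = number of multiple-choice questions to the first success; geometric, p = 0.36.
P(Y ≤ 5) = 1 − (1−p)^5 = 1 − 0.107374 = 0.892626

0.8926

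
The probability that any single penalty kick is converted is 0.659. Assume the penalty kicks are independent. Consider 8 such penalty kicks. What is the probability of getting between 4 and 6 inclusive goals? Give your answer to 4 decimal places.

X ~ Binomial(8, 0.659); P(4 ≤ X ≤ 6) = Σ C(8,k) p^k (1−p)^(8−k) over k:
  k=4: C(8,4)·0.659^4·0.341^4 = 0.178508
  k=5: C(8,5)·0.659^5·0.341^3 = 0.275980
  k=6: C(8,6)·0.659^6·0.341^2 = 0.266673
Total = 0.721161

0.7212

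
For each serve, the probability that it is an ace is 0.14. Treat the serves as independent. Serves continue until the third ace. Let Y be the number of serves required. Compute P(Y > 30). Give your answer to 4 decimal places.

0.1887

Needing more than 30 serves ⇔ fewer than 3 successes in the first 30. With X ~ Binomial(30, 0.14), P(Y > 30) = P(X ≤ 2).
  k=0: C(30,0)·0.14^0·0.86^30 = 0.010838
  k=1: C(30,1)·0.14^1·0.86^29 = 0.052930
  k=2: C(30,2)·0.14^2·0.86^28 = 0.124940
P(X ≤ 2) = 0.188709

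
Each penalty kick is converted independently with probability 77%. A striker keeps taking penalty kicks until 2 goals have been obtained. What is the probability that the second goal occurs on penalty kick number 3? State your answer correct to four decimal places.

0.2727

Y = trial on which the second success occurs; negative binomial, r=2, p=0.77.
P(Y=3) = C(2,1) · p^2 · (1−p)^1
= 2 · 0.5929 · 0.23 = 0.272734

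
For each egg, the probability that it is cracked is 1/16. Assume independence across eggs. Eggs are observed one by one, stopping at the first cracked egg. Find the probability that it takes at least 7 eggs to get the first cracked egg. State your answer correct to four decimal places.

0.6789

Y = number of eggs to the first success; geometric, p = 0.0625.
P(Y > 6) = P(first 6 all fail) = (1−p)^6 = 0.678934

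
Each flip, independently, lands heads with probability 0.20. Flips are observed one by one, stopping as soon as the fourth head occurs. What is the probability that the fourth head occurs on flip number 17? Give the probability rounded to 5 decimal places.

0.04926

Y = trial on which the fourth success occurs; negative binomial, r=4, p=0.20.
P(Y=17) = C(16,3) · p^4 · (1−p)^13
= 560 · 0.0016 · 0.054976 = 0.0492581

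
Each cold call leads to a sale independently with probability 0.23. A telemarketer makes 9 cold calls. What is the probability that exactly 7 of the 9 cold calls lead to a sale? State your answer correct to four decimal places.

0.0007

X ~ Binomial(n=9, p=0.23).
P(X=7) = C(9,7) · p^7 · (1−p)^2
= 36 · 3.4048e-05 · 0.5929 = 0.000727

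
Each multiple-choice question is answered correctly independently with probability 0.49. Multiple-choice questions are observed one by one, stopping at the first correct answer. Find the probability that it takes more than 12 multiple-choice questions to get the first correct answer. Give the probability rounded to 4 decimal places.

Y = number of multiple-choice questions to the first success; geometric, p = 0.49.
P(Y > 12) = P(first 12 all fail) = (1−p)^12 = 0.000310

0.0003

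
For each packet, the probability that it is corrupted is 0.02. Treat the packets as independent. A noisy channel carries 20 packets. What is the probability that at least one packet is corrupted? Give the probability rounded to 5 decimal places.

0.33239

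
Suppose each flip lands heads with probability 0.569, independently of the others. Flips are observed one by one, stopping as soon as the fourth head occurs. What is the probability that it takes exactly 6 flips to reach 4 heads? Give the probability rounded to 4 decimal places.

0.1947

Y = trial on which the fourth success occurs; negative binomial, r=4, p=0.569.
P(Y=6) = C(5,3) · p^4 · (1−p)^2
= 10 · 0.10482 · 0.18576 = 0.194717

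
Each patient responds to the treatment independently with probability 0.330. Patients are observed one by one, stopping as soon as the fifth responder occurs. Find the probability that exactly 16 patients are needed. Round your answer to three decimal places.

Y = trial on which the fifth success occurs; negative binomial, r=5, p=0.33.
P(Y=16) = C(15,4) · p^5 · (1−p)^11
= 1365 · 0.0039135 · 0.012213 = 0.06524

0.065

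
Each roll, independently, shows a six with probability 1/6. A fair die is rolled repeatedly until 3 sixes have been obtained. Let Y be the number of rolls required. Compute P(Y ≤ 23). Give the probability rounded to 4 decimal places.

Finishing within 23 rolls ⇔ at least 3 successes in the first 23. With X ~ Binomial(23, 0.166667), P(Y ≤ 23) = 1 − P(X ≤ 2).
  k=0: C(23,0)·0.166667^0·0.833333^23 = 0.015095
  k=1: C(23,1)·0.166667^1·0.833333^22 = 0.069437
  k=2: C(23,2)·0.166667^2·0.833333^21 = 0.152761
1 − 0.237292 = 0.762708

0.7627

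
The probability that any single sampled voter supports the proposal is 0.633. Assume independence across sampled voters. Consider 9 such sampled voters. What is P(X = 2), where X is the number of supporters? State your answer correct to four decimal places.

0.0129

X ~ Binomial(n=9, p=0.633).
P(X=2) = C(9,2) · p^2 · (1−p)^7
= 36 · 0.40069 · 0.00089673 = 0.012935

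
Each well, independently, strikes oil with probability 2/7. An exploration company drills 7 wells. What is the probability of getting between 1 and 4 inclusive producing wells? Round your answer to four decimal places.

0.8819

X ~ Binomial(7, 0.285714); P(1 ≤ X ≤ 4) = Σ C(7,k) p^k (1−p)^(7−k) over k:
  k=1: C(7,1)·0.285714^1·0.714286^6 = 0.265621
  k=2: C(7,2)·0.285714^2·0.714286^5 = 0.318745
  k=3: C(7,3)·0.285714^3·0.714286^4 = 0.212496
  k=4: C(7,4)·0.285714^4·0.714286^3 = 0.084999
Total = 0.881860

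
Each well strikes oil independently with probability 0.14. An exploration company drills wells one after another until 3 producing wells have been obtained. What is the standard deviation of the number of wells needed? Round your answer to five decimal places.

Y = total wells until the third success; negative binomial with r=3, p=0.14.
SD(Y) = √[r(1−p)/p²] = √(131.6326531) = 11.4731274

11.47313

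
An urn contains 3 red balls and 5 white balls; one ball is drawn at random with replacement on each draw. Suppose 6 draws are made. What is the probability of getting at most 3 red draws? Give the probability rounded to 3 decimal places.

0.854

X ~ Binomial(6, 0.375); P(X ≤ 3) = Σ C(6,k) p^k (1−p)^(6−k) over k:
  k=0: C(6,0)·0.375^0·0.625^6 = 0.05960
  k=1: C(6,1)·0.375^1·0.625^5 = 0.21458
  k=2: C(6,2)·0.375^2·0.625^4 = 0.32187
  k=3: C(6,3)·0.375^3·0.625^3 = 0.25749
Total = 0.85354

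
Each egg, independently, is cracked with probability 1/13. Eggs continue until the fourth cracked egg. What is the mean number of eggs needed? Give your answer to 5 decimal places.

52.00000

Y = total eggs until the fourth success; negative binomial with r=4, p=0.076923.
E[Y] = r / p = 4 / 0.076923 = 52.0000000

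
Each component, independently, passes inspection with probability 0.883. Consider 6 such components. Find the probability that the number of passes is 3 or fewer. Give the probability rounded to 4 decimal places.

X ~ Binomial(6, 0.883); P(X ≤ 3) = Σ C(6,k) p^k (1−p)^(6−k) over k:
  k=0: C(6,0)·0.883^0·0.117^6 = 0.000003
  k=1: C(6,1)·0.883^1·0.117^5 = 0.000116
  k=2: C(6,2)·0.883^2·0.117^4 = 0.002192
  k=3: C(6,3)·0.883^3·0.117^3 = 0.022053
Total = 0.024363

0.0244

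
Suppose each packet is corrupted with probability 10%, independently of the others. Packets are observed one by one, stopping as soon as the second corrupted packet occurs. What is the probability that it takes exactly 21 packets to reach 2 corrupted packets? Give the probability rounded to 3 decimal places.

0.027

Y = trial on which the second success occurs; negative binomial, r=2, p=0.10.
P(Y=21) = C(20,1) · p^2 · (1−p)^19
= 20 · 0.01 · 0.13509 = 0.02702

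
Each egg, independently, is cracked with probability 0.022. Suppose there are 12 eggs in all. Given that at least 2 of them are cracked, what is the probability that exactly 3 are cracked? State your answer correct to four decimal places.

X ~ Binomial(12, 0.022). Want P(X=3 | X≥2) = P(X=3) / P(X≥2).
P(X=3) = C(12,3)·0.022^3·0.978^9 = 0.001918
P(X≥2) = 1 − 0.765713 − 0.206696 = 0.027591
Ratio = 0.001918 / 0.027591 = 0.069498

0.0695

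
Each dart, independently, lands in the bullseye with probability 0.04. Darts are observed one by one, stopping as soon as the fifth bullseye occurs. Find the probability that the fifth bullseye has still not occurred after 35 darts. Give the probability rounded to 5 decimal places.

0.98779

Needing more than 35 darts ⇔ fewer than 5 successes in the first 35. With X ~ Binomial(35, 0.04), P(Y > 35) = P(X ≤ 4).
  k=0: C(35,0)·0.04^0·0.96^35 = 0.2396035
  k=1: C(35,1)·0.04^1·0.96^34 = 0.3494218
  k=2: C(35,2)·0.04^2·0.96^33 = 0.2475071
  k=3: C(35,3)·0.04^3·0.96^32 = 0.1134407
  k=4: C(35,4)·0.04^4·0.96^31 = 0.0378136
P(X ≤ 4) = 0.9877867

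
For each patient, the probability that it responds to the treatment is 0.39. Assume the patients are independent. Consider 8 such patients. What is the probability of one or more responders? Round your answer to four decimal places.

P(at least one) = 1 − P(none) = 1 − (1 − 0.39)^8
= 1 − 0.019171 = 0.980829

0.9808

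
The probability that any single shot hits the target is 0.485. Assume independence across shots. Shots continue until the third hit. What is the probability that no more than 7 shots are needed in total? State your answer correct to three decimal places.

Finishing within 7 shots ⇔ at least 3 successes in the first 7. With X ~ Binomial(7, 0.485), P(Y ≤ 7) = 1 − P(X ≤ 2).
  k=0: C(7,0)·0.485^0·0.515^7 = 0.00961
  k=1: C(7,1)·0.485^1·0.515^6 = 0.06334
  k=2: C(7,2)·0.485^2·0.515^5 = 0.17895
1 − 0.25190 = 0.74810

0.748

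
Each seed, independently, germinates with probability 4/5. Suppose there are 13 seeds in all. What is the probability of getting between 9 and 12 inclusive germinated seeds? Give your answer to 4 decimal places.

0.8459

X ~ Binomial(13, 0.80); P(9 ≤ X ≤ 12) = Σ C(13,k) p^k (1−p)^(13−k) over k:
  k=9: C(13,9)·0.80^9·0.20^4 = 0.153545
  k=10: C(13,10)·0.80^10·0.20^3 = 0.245672
  k=11: C(13,11)·0.80^11·0.20^2 = 0.268006
  k=12: C(13,12)·0.80^12·0.20^1 = 0.178671
Total = 0.845894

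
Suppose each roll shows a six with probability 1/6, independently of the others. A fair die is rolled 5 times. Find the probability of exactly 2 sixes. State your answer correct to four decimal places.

X ~ Binomial(n=5, p=0.166667).
P(X=2) = C(5,2) · p^2 · (1−p)^3
= 10 · 0.027778 · 0.5787 = 0.160751

0.1608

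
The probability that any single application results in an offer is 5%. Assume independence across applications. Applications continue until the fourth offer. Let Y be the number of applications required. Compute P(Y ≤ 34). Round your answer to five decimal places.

Finishing within 34 applications ⇔ at least 4 successes in the first 34. With X ~ Binomial(34, 0.05), P(Y ≤ 34) = 1 − P(X ≤ 3).
  k=0: C(34,0)·0.05^0·0.95^34 = 0.1748246
  k=1: C(34,1)·0.05^1·0.95^33 = 0.3128440
  k=2: C(34,2)·0.05^2·0.95^32 = 0.2716804
  k=3: C(34,3)·0.05^3·0.95^31 = 0.1525223
1 − 0.9118713 = 0.0881287

0.08813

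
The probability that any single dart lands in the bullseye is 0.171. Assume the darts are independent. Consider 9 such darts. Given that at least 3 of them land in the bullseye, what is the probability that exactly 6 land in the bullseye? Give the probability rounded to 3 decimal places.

X ~ Binomial(9, 0.171). Want P(X=6 | X≥3) = P(X=6) / P(X≥3).
P(X=6) = C(9,6)·0.171^6·0.829^3 = 0.00120
P(X≥3) = 1 − 0.18492 − 0.34330 − 0.28325 = 0.18852
Ratio = 0.00120 / 0.18852 = 0.00635

0.006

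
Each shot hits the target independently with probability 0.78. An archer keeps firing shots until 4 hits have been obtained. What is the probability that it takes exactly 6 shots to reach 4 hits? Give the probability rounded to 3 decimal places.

Y = trial on which the fourth success occurs; negative binomial, r=4, p=0.78.
P(Y=6) = C(5,3) · p^4 · (1−p)^2
= 10 · 0.37015 · 0.0484 = 0.17915

0.179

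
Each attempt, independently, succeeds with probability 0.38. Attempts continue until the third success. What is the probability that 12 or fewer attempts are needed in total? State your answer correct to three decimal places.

0.893

Finishing within 12 attempts ⇔ at least 3 successes in the first 12. With X ~ Binomial(12, 0.38), P(Y ≤ 12) = 1 − P(X ≤ 2).
  k=0: C(12,0)·0.38^0·0.62^12 = 0.00323
  k=1: C(12,1)·0.38^1·0.62^11 = 0.02373
  k=2: C(12,2)·0.38^2·0.62^10 = 0.07999
1 − 0.10694 = 0.89306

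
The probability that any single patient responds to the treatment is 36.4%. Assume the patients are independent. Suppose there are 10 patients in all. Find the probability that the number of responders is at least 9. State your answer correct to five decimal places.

X ~ Binomial(10, 0.364); P(X ≥ 9) = Σ C(10,k) p^k (1−p)^(10−k) over k:
  k=9: C(10,9)·0.364^9·0.636^1 = 0.0007135
  k=10: C(10,10)·0.364^10·0.636^0 = 0.0000408
Total = 0.0007543

0.00075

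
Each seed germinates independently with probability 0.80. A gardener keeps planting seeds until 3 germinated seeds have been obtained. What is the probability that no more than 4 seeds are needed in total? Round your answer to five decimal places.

Finishing within 4 seeds ⇔ at least 3 successes in the first 4. With X ~ Binomial(4, 0.80), P(Y ≤ 4) = 1 − P(X ≤ 2).
  k=0: C(4,0)·0.80^0·0.20^4 = 0.0016000
  k=1: C(4,1)·0.80^1·0.20^3 = 0.0256000
  k=2: C(4,2)·0.80^2·0.20^2 = 0.1536000
1 − 0.1808000 = 0.8192000

0.81920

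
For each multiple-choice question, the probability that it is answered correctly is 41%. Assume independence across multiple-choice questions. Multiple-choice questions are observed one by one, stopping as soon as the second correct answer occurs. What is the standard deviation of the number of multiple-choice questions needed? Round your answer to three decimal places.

2.649

Y = total multiple-choice questions until the second success; negative binomial with r=2, p=0.41.
SD(Y) = √[r(1−p)/p²] = √(7.01963) = 2.64946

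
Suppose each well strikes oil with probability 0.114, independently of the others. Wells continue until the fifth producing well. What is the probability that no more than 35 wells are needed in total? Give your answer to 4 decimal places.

0.3688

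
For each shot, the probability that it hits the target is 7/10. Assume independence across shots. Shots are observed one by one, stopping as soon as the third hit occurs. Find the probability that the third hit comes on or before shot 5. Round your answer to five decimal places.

Finishing within 5 shots ⇔ at least 3 successes in the first 5. With X ~ Binomial(5, 0.70), P(Y ≤ 5) = 1 − P(X ≤ 2).
  k=0: C(5,0)·0.70^0·0.30^5 = 0.0024300
  k=1: C(5,1)·0.70^1·0.30^4 = 0.0283500
  k=2: C(5,2)·0.70^2·0.30^3 = 0.1323000
1 − 0.1630800 = 0.8369200

0.83692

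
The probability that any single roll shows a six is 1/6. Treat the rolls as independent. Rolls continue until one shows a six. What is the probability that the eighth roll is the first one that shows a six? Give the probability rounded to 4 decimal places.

Geometric (trials to first success), p = 0.166667.
P(Y = 8) = (1−p)^7 · p = 0.27908 · 0.166667 = 0.046514

0.0465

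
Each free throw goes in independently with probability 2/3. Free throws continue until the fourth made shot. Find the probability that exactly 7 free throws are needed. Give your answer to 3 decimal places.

0.146

Y = trial on which the fourth success occurs; negative binomial, r=4, p=0.666667.
P(Y=7) = C(6,3) · p^4 · (1−p)^3
= 20 · 0.19753 · 0.037037 = 0.14632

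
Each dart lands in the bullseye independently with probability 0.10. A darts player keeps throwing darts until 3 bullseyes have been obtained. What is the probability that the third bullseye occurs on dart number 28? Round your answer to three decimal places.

0.025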